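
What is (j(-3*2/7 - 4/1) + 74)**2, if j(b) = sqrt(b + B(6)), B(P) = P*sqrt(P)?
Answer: (518 + sqrt(14)*sqrt(-17 + 21*sqrt(6)))**2/49 ≈ 5950.1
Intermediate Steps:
B(P) = P**(3/2)
j(b) = sqrt(b + 6*sqrt(6)) (j(b) = sqrt(b + 6**(3/2)) = sqrt(b + 6*sqrt(6)))
(j(-3*2/7 - 4/1) + 74)**2 = (sqrt((-3*2/7 - 4/1) + 6*sqrt(6)) + 74)**2 = (sqrt((-6*1/7 - 4*1) + 6*sqrt(6)) + 74)**2 = (sqrt((-6/7 - 4) + 6*sqrt(6)) + 74)**2 = (sqrt(-34/7 + 6*sqrt(6)) + 74)**2 = (74 + sqrt(-34/7 + 6*sqrt(6)))**2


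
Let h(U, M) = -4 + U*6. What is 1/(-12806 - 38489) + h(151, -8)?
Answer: 46268089/51295 ≈ 902.00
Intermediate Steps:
h(U, M) = -4 + 6*U
1/(-12806 - 38489) + h(151, -8) = 1/(-12806 - 38489) + (-4 + 6*151) = 1/(-51295) + (-4 + 906) = -1/51295 + 902 = 46268089/51295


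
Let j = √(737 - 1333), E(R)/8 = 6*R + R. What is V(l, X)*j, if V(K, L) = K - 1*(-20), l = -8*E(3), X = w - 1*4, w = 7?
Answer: -2648*I*√149 ≈ -32323.0*I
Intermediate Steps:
E(R) = 56*R (E(R) = 8*(6*R + R) = 8*(7*R) = 56*R)
j = 2*I*√149 (j = √(-596) = 2*I*√149 ≈ 24.413*I)
X = 3 (X = 7 - 1*4 = 7 - 4 = 3)
l = -1344 (l = -448*3 = -8*168 = -1344)
V(K, L) = 20 + K (V(K, L) = K + 20 = 20 + K)
V(l, X)*j = (20 - 1344)*(2*I*√149) = -2648*I*√149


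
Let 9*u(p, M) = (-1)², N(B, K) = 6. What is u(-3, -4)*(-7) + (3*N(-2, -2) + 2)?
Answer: 173/9 ≈ 19.222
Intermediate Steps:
u(p, M) = ⅑ (u(p, M) = (⅑)*(-1)² = (⅑)*1 = ⅑)
u(-3, -4)*(-7) + (3*N(-2, -2) + 2) = (⅑)*(-7) + (3*6 + 2) = -7/9 + (18 + 2) = -7/9 + 20 = 173/9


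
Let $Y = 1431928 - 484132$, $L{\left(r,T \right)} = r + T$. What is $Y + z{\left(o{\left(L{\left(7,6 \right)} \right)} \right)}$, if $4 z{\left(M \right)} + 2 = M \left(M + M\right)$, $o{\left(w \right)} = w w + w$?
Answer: $\frac{1928715}{2} \approx 9.6436 \cdot 10^{5}$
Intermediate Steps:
$L{\left(r,T \right)} = T + r$
$o{\left(w \right)} = w + w^{2}$ ($o{\left(w \right)} = w^{2} + w = w + w^{2}$)
$z{\left(M \right)} = - \frac{1}{2} + \frac{M^{2}}{2}$ ($z{\left(M \right)} = - \frac{1}{2} + \frac{M \left(M + M\right)}{4} = - \frac{1}{2} + \frac{M 2 M}{4} = - \frac{1}{2} + \frac{2 M^{2}}{4} = - \frac{1}{2} + \frac{M^{2}}{2}$)
$Y = 947796$
$Y + z{\left(o{\left(L{\left(7,6 \right)} \right)} \right)} = 947796 - \left(\frac{1}{2} - \frac{\left(\left(6 + 7\right) \left(1 + \left(6 + 7\right)\right)\right)^{2}}{2}\right) = 947796 - \left(\frac{1}{2} - \frac{\left(13 \left(1 + 13\right)\right)^{2}}{2}\right) = 947796 - \left(\frac{1}{2} - \frac{\left(13 \cdot 14\right)^{2}}{2}\right) = 947796 - \left(\frac{1}{2} - \frac{182^{2}}{2}\right) = 947796 + \left(- \frac{1}{2} + \frac{1}{2} \cdot 33124\right) = 947796 + \left(- \frac{1}{2} + 16562\right) = 947796 + \frac{33123}{2} = \frac{1928715}{2}$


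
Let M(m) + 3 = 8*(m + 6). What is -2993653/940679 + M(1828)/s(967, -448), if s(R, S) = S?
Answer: -15139976795/421424192 ≈ -35.926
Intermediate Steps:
M(m) = 45 + 8*m (M(m) = -3 + 8*(m + 6) = -3 + 8*(6 + m) = -3 + (48 + 8*m) = 45 + 8*m)
-2993653/940679 + M(1828)/s(967, -448) = -2993653/940679 + (45 + 8*1828)/(-448) = -2993653*1/940679 + (45 + 14624)*(-1/448) = -2993653/940679 + 14669*(-1/448) = -2993653/940679 - 14669/448 = -15139976795/421424192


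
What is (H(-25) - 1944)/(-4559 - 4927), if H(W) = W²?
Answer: 1319/9486 ≈ 0.13905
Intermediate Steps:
(H(-25) - 1944)/(-4559 - 4927) = ((-25)² - 1944)/(-4559 - 4927) = (625 - 1944)/(-9486) = -1319*(-1/9486) = 1319/9486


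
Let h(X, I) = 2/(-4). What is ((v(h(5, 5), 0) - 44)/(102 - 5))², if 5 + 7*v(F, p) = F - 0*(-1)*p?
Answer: 393129/1844164 ≈ 0.21317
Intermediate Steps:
h(X, I) = -½ (h(X, I) = 2*(-¼) = -½)
v(F, p) = -5/7 + F/7 (v(F, p) = -5/7 + (F - 0*(-1)*p)/7 = -5/7 + (F - 0*p)/7 = -5/7 + (F - 1*0)/7 = -5/7 + (F + 0)/7 = -5/7 + F/7)
((v(h(5, 5), 0) - 44)/(102 - 5))² = (((-5/7 + (⅐)*(-½)) - 44)/(102 - 5))² = (((-5/7 - 1/14) - 44)/97)² = ((-11/14 - 44)*(1/97))² = (-627/14*1/97)² = (-627/1358)² = 393129/1844164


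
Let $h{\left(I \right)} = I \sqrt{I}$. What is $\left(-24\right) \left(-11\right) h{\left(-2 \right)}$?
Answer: $- 528 i \sqrt{2} \approx - 746.71 i$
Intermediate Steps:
$h{\left(I \right)} = I^{\frac{3}{2}}$
$\left(-24\right) \left(-11\right) h{\left(-2 \right)} = \left(-24\right) \left(-11\right) \left(-2\right)^{\frac{3}{2}} = 264 \left(- 2 i \sqrt{2}\right) = - 528 i \sqrt{2}$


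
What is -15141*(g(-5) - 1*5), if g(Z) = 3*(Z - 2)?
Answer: 393666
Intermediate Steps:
g(Z) = -6 + 3*Z (g(Z) = 3*(-2 + Z) = -6 + 3*Z)
-15141*(g(-5) - 1*5) = -15141*((-6 + 3*(-5)) - 1*5) = -15141*((-6 - 15) - 5) = -15141*(-21 - 5) = -15141*(-26) = 393666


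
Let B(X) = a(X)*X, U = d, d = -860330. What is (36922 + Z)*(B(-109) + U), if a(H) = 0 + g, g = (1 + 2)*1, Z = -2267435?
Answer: 1919706627041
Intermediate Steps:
U = -860330
g = 3 (g = 3*1 = 3)
a(H) = 3 (a(H) = 0 + 3 = 3)
B(X) = 3*X
(36922 + Z)*(B(-109) + U) = (36922 - 2267435)*(3*(-109) - 860330) = -2230513*(-327 - 860330) = -2230513*(-860657) = 1919706627041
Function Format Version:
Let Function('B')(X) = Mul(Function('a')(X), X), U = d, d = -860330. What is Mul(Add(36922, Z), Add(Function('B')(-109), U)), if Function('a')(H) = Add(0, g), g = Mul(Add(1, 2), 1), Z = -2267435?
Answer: 1919706627041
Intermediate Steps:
U = -860330
g = 3 (g = Mul(3, 1) = 3)
Function('a')(H) = 3 (Function('a')(H) = Add(0, 3) = 3)
Function('B')(X) = Mul(3, X)
Mul(Add(36922, Z), Add(Function('B')(-109), U)) = Mul(Add(36922, -2267435), Add(Mul(3, -109), -860330)) = Mul(-2230513, Add(-327, -860330)) = Mul(-2230513, -860657) = 1919706627041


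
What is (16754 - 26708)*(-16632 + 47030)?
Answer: -302581692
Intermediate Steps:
(16754 - 26708)*(-16632 + 47030) = -9954*30398 = -302581692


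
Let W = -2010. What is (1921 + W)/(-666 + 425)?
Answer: 89/241 ≈ 0.36929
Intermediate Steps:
(1921 + W)/(-666 + 425) = (1921 - 2010)/(-666 + 425) = -89/(-241) = -89*(-1/241) = 89/241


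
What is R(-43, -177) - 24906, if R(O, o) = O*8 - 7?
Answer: -25257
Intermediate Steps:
R(O, o) = -7 + 8*O (R(O, o) = 8*O - 7 = -7 + 8*O)
R(-43, -177) - 24906 = (-7 + 8*(-43)) - 24906 = (-7 - 344) - 24906 = -351 - 24906 = -25257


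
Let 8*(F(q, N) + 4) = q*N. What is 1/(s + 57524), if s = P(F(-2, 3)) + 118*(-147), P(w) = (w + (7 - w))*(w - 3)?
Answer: 4/160495 ≈ 2.4923e-5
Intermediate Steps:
F(q, N) = -4 + N*q/8 (F(q, N) = -4 + (q*N)/8 = -4 + (N*q)/8 = -4 + N*q/8)
P(w) = -21 + 7*w (P(w) = 7*(-3 + w) = -21 + 7*w)
s = -69601/4 (s = (-21 + 7*(-4 + (⅛)*3*(-2))) + 118*(-147) = (-21 + 7*(-4 - ¾)) - 17346 = (-21 + 7*(-19/4)) - 17346 = (-21 - 133/4) - 17346 = -217/4 - 17346 = -69601/4 ≈ -17400.)
1/(s + 57524) = 1/(-69601/4 + 57524) = 1/(160495/4) = 4/160495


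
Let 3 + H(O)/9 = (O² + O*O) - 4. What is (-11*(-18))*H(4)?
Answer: 44550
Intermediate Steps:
H(O) = -63 + 18*O² (H(O) = -27 + 9*((O² + O*O) - 4) = -27 + 9*((O² + O²) - 4) = -27 + 9*(2*O² - 4) = -27 + 9*(-4 + 2*O²) = -27 + (-36 + 18*O²) = -63 + 18*O²)
(-11*(-18))*H(4) = (-11*(-18))*(-63 + 18*4²) = 198*(-63 + 18*16) = 198*(-63 + 288) = 198*225 = 44550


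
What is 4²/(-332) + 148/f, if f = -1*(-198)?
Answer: 5746/8217 ≈ 0.69928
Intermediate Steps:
f = 198
4²/(-332) + 148/f = 4²/(-332) + 148/198 = 16*(-1/332) + 148*(1/198) = -4/83 + 74/99 = 5746/8217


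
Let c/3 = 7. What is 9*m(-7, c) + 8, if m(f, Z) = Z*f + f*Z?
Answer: -2638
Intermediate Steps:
c = 21 (c = 3*7 = 21)
m(f, Z) = 2*Z*f (m(f, Z) = Z*f + Z*f = 2*Z*f)
9*m(-7, c) + 8 = 9*(2*21*(-7)) + 8 = 9*(-294) + 8 = -2646 + 8 = -2638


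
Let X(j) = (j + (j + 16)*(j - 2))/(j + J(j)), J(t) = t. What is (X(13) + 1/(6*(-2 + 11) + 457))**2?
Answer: 7197655921/44129449 ≈ 163.10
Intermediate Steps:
X(j) = (j + (-2 + j)*(16 + j))/(2*j) (X(j) = (j + (j + 16)*(j - 2))/(j + j) = (j + (16 + j)*(-2 + j))/((2*j)) = (j + (-2 + j)*(16 + j))*(1/(2*j)) = (j + (-2 + j)*(16 + j))/(2*j))
(X(13) + 1/(6*(-2 + 11) + 457))**2 = ((15/2 + (1/2)*13 - 16/13) + 1/(6*(-2 + 11) + 457))**2 = ((15/2 + 13/2 - 16*1/13) + 1/(6*9 + 457))**2 = ((15/2 + 13/2 - 16/13) + 1/(54 + 457))**2 = (166/13 + 1/511)**2 = (84839/6643)**2 = 7197655921/44129449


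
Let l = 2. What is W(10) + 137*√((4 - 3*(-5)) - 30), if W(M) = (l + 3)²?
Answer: 25 + 137*I*√11 ≈ 25.0 + 454.38*I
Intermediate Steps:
W(M) = 25 (W(M) = (2 + 3)² = 5² = 25)
W(10) + 137*√((4 - 3*(-5)) - 30) = 25 + 137*√((4 - 3*(-5)) - 30) = 25 + 137*√((4 + 15) - 30) = 25 + 137*√(19 - 30) = 25 + 137*√(-11) = 25 + 137*(I*√11) = 25 + 137*I*√11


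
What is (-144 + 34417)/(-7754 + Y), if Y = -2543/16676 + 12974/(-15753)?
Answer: -9003415240644/2037209169415 ≈ -4.4195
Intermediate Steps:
Y = -256414303/262697028 (Y = -2543*1/16676 + 12974*(-1/15753) = -2543/16676 - 12974/15753 = -256414303/262697028 ≈ -0.97608)
(-144 + 34417)/(-7754 + Y) = (-144 + 34417)/(-7754 - 256414303/262697028) = 34273/(-2037209169415/262697028) = 34273*(-262697028/2037209169415) = -9003415240644/2037209169415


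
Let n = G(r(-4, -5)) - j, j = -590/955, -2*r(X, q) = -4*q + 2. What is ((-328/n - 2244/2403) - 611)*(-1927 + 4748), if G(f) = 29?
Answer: -7963712651531/4531257 ≈ -1.7575e+6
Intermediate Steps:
r(X, q) = -1 + 2*q (r(X, q) = -(-4*q + 2)/2 = -(2 - 4*q)/2 = -1 + 2*q)
j = -118/191 (j = -590*1/955 = -118/191 ≈ -0.61780)
n = 5657/191 (n = 29 - 1*(-118/191) = 29 + 118/191 = 5657/191 ≈ 29.618)
((-328/n - 2244/2403) - 611)*(-1927 + 4748) = ((-328/5657/191 - 2244/2403) - 611)*(-1927 + 4748) = ((-328*191/5657 - 2244*1/2403) - 611)*2821 = ((-62648/5657 - 748/801) - 611)*2821 = (-54412484/4531257 - 611)*2821 = -2823010511/4531257*2821 = -7963712651531/4531257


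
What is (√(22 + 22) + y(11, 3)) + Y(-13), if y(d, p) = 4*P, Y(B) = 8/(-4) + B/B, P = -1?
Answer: -5 + 2*√11 ≈ 1.6332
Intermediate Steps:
Y(B) = -1 (Y(B) = 8*(-¼) + 1 = -2 + 1 = -1)
y(d, p) = -4 (y(d, p) = 4*(-1) = -4)
(√(22 + 22) + y(11, 3)) + Y(-13) = (√(22 + 22) - 4) - 1 = (√44 - 4) - 1 = (2*√11 - 4) - 1 = (-4 + 2*√11) - 1 = -5 + 2*√11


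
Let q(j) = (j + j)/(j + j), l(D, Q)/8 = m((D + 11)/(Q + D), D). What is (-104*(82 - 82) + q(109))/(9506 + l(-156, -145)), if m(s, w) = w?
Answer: 1/8258 ≈ 0.00012109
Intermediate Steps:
l(D, Q) = 8*D
q(j) = 1 (q(j) = (2*j)/((2*j)) = (2*j)*(1/(2*j)) = 1)
(-104*(82 - 82) + q(109))/(9506 + l(-156, -145)) = (-104*(82 - 82) + 1)/(9506 + 8*(-156)) = (-104*0 + 1)/(9506 - 1248) = (0 + 1)/8258 = 1*(1/8258) = 1/8258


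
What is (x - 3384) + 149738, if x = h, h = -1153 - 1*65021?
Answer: 80180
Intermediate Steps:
h = -66174 (h = -1153 - 65021 = -66174)
x = -66174
(x - 3384) + 149738 = (-66174 - 3384) + 149738 = -69558 + 149738 = 80180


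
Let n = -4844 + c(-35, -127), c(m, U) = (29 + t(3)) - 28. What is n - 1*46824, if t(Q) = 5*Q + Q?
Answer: -51649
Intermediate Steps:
t(Q) = 6*Q
c(m, U) = 19 (c(m, U) = (29 + 6*3) - 28 = (29 + 18) - 28 = 47 - 28 = 19)
n = -4825 (n = -4844 + 19 = -4825)
n - 1*46824 = -4825 - 1*46824 = -4825 - 46824 = -51649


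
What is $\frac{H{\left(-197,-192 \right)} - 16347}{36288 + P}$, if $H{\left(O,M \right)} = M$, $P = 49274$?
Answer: $- \frac{16539}{85562} \approx -0.1933$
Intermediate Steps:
$\frac{H{\left(-197,-192 \right)} - 16347}{36288 + P} = \frac{-192 - 16347}{36288 + 49274} = - \frac{16539}{85562}$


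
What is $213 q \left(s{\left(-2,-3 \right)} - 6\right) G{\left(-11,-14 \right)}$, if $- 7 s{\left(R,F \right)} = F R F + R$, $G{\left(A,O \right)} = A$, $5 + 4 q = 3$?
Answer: $- \frac{25773}{7} \approx -3681.9$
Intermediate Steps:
$q = - \frac{1}{2}$ ($q = - \frac{5}{4} + \frac{1}{4} \cdot 3 = - \frac{5}{4} + \frac{3}{4} = - \frac{1}{2} \approx -0.5$)
$s{\left(R,F \right)} = - \frac{R}{7} - \frac{R F^{2}}{7}$ ($s{\left(R,F \right)} = - \frac{F R F + R}{7} = - \frac{R F^{2} + R}{7} = - \frac{R + R F^{2}}{7} = - \frac{R}{7} - \frac{R F^{2}}{7}$)
$213 q \left(s{\left(-2,-3 \right)} - 6\right) G{\left(-11,-14 \right)} = 213 \left(- \frac{\left(- \frac{1}{7}\right) \left(-2\right) \left(1 + \left(-3\right)^{2}\right) - 6}{2}\right) \left(-11\right) = 213 \left(- \frac{\left(- \frac{1}{7}\right) \left(-2\right) \left(1 + 9\right) - 6}{2}\right) \left(-11\right) = 213 \left(- \frac{\left(- \frac{1}{7}\right) \left(-2\right) 10 - 6}{2}\right) \left(-11\right) = 213 \left(- \frac{\frac{20}{7} - 6}{2}\right) \left(-11\right) = 213 \left(\left(- \frac{1}{2}\right) \left(- \frac{22}{7}\right)\right) \left(-11\right) = 213 \cdot \frac{11}{7} \left(-11\right) = \frac{2343}{7} \left(-11\right) = - \frac{25773}{7}$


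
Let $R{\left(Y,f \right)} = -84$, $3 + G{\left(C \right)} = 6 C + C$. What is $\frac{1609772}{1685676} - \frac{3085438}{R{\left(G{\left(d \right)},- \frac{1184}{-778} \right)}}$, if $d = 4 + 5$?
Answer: $\frac{72238666763}{1966622} \approx 36732.0$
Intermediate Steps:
$d = 9$
$G{\left(C \right)} = -3 + 7 C$ ($G{\left(C \right)} = -3 + \left(6 C + C\right) = -3 + 7 C$)
$\frac{1609772}{1685676} - \frac{3085438}{R{\left(G{\left(d \right)},- \frac{1184}{-778} \right)}} = \frac{1609772}{1685676} - \frac{3085438}{-84} = 1609772 \cdot \frac{1}{1685676} - - \frac{1542719}{42} = \frac{402443}{421419} + \frac{1542719}{42} = \frac{72238666763}{1966622}$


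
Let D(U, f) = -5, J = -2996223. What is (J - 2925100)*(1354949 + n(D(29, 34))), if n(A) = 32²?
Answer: -8029154112279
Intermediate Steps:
n(A) = 1024
(J - 2925100)*(1354949 + n(D(29, 34))) = (-2996223 - 2925100)*(1354949 + 1024) = -5921323*1355973 = -8029154112279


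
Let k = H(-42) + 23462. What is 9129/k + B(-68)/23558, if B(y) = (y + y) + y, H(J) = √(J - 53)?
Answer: 822244298288/2161311194627 - 3043*I*√95/183488513 ≈ 0.38044 - 0.00016164*I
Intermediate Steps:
H(J) = √(-53 + J)
B(y) = 3*y (B(y) = 2*y + y = 3*y)
k = 23462 + I*√95 (k = √(-53 - 42) + 23462 = √(-95) + 23462 = I*√95 + 23462 = 23462 + I*√95 ≈ 23462.0 + 9.7468*I)
9129/k + B(-68)/23558 = 9129/(23462 + I*√95) + (3*(-68))/23558 = 9129/(23462 + I*√95) - 204*1/23558 = 9129/(23462 + I*√95) - 102/11779 = -102/11779 + 9129/(23462 + I*√95)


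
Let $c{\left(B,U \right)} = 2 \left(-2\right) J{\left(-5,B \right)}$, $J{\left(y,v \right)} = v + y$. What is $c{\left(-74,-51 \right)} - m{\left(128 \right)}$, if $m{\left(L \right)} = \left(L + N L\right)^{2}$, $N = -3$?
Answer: $-65220$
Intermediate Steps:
$c{\left(B,U \right)} = 20 - 4 B$ ($c{\left(B,U \right)} = 2 \left(-2\right) \left(B - 5\right) = - 4 \left(-5 + B\right) = 20 - 4 B$)
$m{\left(L \right)} = 4 L^{2}$ ($m{\left(L \right)} = \left(L - 3 L\right)^{2} = \left(- 2 L\right)^{2} = 4 L^{2}$)
$c{\left(-74,-51 \right)} - m{\left(128 \right)} = \left(20 - -296\right) - 4 \cdot 128^{2} = \left(20 + 296\right) - 4 \cdot 16384 = 316 - 65536 = -65220$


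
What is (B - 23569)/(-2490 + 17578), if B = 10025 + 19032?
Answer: 343/943 ≈ 0.36373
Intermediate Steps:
B = 29057
(B - 23569)/(-2490 + 17578) = (29057 - 23569)/(-2490 + 17578) = 5488/15088 = 5488*(1/15088) = 343/943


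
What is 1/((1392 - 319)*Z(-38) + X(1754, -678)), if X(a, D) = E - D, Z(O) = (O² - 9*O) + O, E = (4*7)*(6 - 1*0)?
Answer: 1/1876450 ≈ 5.3292e-7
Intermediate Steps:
E = 168 (E = 28*(6 + 0) = 28*6 = 168)
Z(O) = O² - 8*O
X(a, D) = 168 - D
1/((1392 - 319)*Z(-38) + X(1754, -678)) = 1/((1392 - 319)*(-38*(-8 - 38)) + (168 - 1*(-678))) = 1/(1073*(-38*(-46)) + (168 + 678)) = 1/(1073*1748 + 846) = 1/(1875604 + 846) = 1/1876450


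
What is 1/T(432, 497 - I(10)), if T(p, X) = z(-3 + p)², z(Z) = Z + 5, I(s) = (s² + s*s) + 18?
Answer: 1/188356 ≈ 5.3091e-6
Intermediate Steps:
I(s) = 18 + 2*s² (I(s) = (s² + s²) + 18 = 2*s² + 18 = 18 + 2*s²)
z(Z) = 5 + Z
T(p, X) = (2 + p)² (T(p, X) = (5 + (-3 + p))² = (2 + p)²)
1/T(432, 497 - I(10)) = 1/((2 + 432)²) = 1/(434²) = 1/188356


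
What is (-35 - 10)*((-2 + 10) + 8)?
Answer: -720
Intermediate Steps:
(-35 - 10)*((-2 + 10) + 8) = -45*(8 + 8) = -45*16 = -720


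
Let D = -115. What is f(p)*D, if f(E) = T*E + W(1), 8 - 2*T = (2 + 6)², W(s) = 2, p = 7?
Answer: 22310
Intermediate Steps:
T = -28 (T = 4 - (2 + 6)²/2 = 4 - ½*8² = 4 - ½*64 = 4 - 32 = -28)
f(E) = 2 - 28*E (f(E) = -28*E + 2 = 2 - 28*E)
f(p)*D = (2 - 28*7)*(-115) = (2 - 196)*(-115) = -194*(-115) = 22310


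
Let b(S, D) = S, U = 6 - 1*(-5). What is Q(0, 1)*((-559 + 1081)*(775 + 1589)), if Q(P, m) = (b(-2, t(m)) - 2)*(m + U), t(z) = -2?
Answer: -59232384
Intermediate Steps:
U = 11 (U = 6 + 5 = 11)
Q(P, m) = -44 - 4*m (Q(P, m) = (-2 - 2)*(m + 11) = -4*(11 + m) = -44 - 4*m)
Q(0, 1)*((-559 + 1081)*(775 + 1589)) = (-44 - 4*1)*((-559 + 1081)*(775 + 1589)) = (-44 - 4)*(522*2364) = -48*1234008 = -59232384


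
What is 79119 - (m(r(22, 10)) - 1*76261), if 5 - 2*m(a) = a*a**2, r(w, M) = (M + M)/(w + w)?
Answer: 206807515/1331 ≈ 1.5538e+5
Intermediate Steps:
r(w, M) = M/w (r(w, M) = (2*M)/((2*w)) = (2*M)*(1/(2*w)) = M/w)
m(a) = 5/2 - a**3/2 (m(a) = 5/2 - a*a**2/2 = 5/2 - a**3/2)
79119 - (m(r(22, 10)) - 1*76261) = 79119 - ((5/2 - (10/22)**3/2) - 1*76261) = 79119 - ((5/2 - (10*(1/22))**3/2) - 76261) = 79119 - ((5/2 - (5/11)**3/2) - 76261) = 79119 - ((5/2 - 1/2*125/1331) - 76261) = 79119 - ((5/2 - 125/2662) - 76261) = 79119 - (3265/1331 - 76261) = 79119 - 1*(-101500126/1331) = 79119 + 101500126/1331 = 206807515/1331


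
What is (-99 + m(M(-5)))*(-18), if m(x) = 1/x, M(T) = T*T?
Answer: 44532/25 ≈ 1781.3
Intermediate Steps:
M(T) = T²
m(x) = 1/x
(-99 + m(M(-5)))*(-18) = (-99 + 1/((-5)²))*(-18) = (-99 + 1/25)*(-18) = -2474/25*(-18) = 44532/25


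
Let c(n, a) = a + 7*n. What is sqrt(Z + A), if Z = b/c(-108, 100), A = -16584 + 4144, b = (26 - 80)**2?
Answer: I*sqrt(83676449)/82 ≈ 111.55*I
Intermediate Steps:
b = 2916 (b = (-54)**2 = 2916)
A = -12440
Z = -729/164 (Z = 2916/(100 + 7*(-108)) = 2916/(100 - 756) = 2916/(-656) = 2916*(-1/656) = -729/164 ≈ -4.4451)
sqrt(Z + A) = sqrt(-729/164 - 12440) = sqrt(-2040889/164) = I*sqrt(83676449)/82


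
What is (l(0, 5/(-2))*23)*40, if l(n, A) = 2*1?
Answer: 1840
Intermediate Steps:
l(n, A) = 2
(l(0, 5/(-2))*23)*40 = (2*23)*40 = 46*40 = 1840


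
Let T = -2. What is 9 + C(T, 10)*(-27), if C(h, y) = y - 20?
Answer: 279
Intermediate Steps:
C(h, y) = -20 + y
9 + C(T, 10)*(-27) = 9 + (-20 + 10)*(-27) = 9 - 10*(-27) = 9 + 270 = 279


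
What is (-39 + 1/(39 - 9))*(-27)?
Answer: 10521/10 ≈ 1052.1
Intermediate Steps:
(-39 + 1/(39 - 9))*(-27) = (-39 + 1/30)*(-27) = -1169/30*(-27) = 10521/10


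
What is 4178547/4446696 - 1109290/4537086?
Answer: 2337625281367/3362507027976 ≈ 0.69520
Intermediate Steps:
4178547/4446696 - 1109290/4537086 = 4178547*(1/4446696) - 1109290*1/4537086 = 1392849/1482232 - 554645/2268543 = 2337625281367/3362507027976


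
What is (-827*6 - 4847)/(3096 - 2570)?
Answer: -9809/526 ≈ -18.648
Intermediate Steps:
(-827*6 - 4847)/(3096 - 2570) = (-4962 - 4847)/526 = -9809*1/526 = -9809/526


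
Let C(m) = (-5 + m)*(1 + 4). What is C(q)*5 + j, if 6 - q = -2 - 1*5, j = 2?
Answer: 202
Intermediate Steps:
q = 13 (q = 6 - (-2 - 1*5) = 6 - (-2 - 5) = 6 - 1*(-7) = 6 + 7 = 13)
C(m) = -25 + 5*m (C(m) = (-5 + m)*5 = -25 + 5*m)
C(q)*5 + j = (-25 + 5*13)*5 + 2 = (-25 + 65)*5 + 2 = 40*5 + 2 = 200 + 2 = 202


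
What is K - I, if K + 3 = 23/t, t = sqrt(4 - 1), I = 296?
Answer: -299 + 23*sqrt(3)/3 ≈ -285.72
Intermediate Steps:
t = sqrt(3) ≈ 1.7320
K = -3 + 23*sqrt(3)/3 (K = -3 + 23/sqrt(3) = -3 + (sqrt(3)/3)*23 = -3 + 23*sqrt(3)/3 ≈ 10.279)
K - I = (-3 + 23*sqrt(3)/3) - 1*296 = (-3 + 23*sqrt(3)/3) - 296 = -299 + 23*sqrt(3)/3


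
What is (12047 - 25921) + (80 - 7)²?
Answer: -8545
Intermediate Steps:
(12047 - 25921) + (80 - 7)² = -13874 + 73² = -13874 + 5329 = -8545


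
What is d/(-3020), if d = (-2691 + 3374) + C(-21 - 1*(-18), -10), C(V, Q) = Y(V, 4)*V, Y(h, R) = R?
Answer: -671/3020 ≈ -0.22219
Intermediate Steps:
C(V, Q) = 4*V
d = 671 (d = (-2691 + 3374) + 4*(-21 - 1*(-18)) = 683 + 4*(-21 + 18) = 683 + 4*(-3) = 683 - 12 = 671)
d/(-3020) = 671/(-3020) = 671*(-1/3020) = -671/3020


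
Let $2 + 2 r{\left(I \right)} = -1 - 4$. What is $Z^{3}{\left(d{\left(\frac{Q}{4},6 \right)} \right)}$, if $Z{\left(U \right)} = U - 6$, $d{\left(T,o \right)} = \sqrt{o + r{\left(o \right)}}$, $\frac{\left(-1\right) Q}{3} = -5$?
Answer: $-261 + \frac{221 \sqrt{10}}{4} \approx -86.284$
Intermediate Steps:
$Q = 15$ ($Q = \left(-3\right) \left(-5\right) = 15$)
$r{\left(I \right)} = - \frac{7}{2}$ ($r{\left(I \right)} = -1 + \frac{-1 - 4}{2} = -1 + \frac{1}{2} \left(-5\right) = -1 - \frac{5}{2} = - \frac{7}{2}$)
$d{\left(T,o \right)} = \sqrt{- \frac{7}{2} + o}$ ($d{\left(T,o \right)} = \sqrt{o - \frac{7}{2}} = \sqrt{- \frac{7}{2} + o}$)
$Z{\left(U \right)} = -6 + U$ ($Z{\left(U \right)} = U - 6 = -6 + U$)
$Z^{3}{\left(d{\left(\frac{Q}{4},6 \right)} \right)} = \left(-6 + \frac{\sqrt{-14 + 4 \cdot 6}}{2}\right)^{3} = \left(-6 + \frac{\sqrt{-14 + 24}}{2}\right)^{3} = \left(-6 + \frac{\sqrt{10}}{2}\right)^{3}$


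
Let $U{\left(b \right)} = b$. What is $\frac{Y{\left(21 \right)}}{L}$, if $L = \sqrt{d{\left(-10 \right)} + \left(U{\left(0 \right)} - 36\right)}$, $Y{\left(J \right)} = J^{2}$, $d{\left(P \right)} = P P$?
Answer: $\frac{441}{8} \approx 55.125$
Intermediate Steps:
$d{\left(P \right)} = P^{2}$
$L = 8$ ($L = \sqrt{\left(-10\right)^{2} + \left(0 - 36\right)} = \sqrt{100 + \left(0 - 36\right)} = \sqrt{100 - 36} = \sqrt{64} = 8$)
$\frac{Y{\left(21 \right)}}{L} = \frac{21^{2}}{8} = 441 \cdot \frac{1}{8} = \frac{441}{8}$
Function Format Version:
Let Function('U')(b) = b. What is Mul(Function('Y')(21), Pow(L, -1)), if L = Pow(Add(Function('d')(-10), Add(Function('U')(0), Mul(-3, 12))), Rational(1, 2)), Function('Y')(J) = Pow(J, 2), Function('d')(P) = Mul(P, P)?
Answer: Rational(441, 8) ≈ 55.125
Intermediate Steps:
Function('d')(P) = Pow(P, 2)
L = 8 (L = Pow(Add(Pow(-10, 2), Add(0, Mul(-3, 12))), Rational(1, 2)) = Pow(Add(100, Add(0, -36)), Rational(1, 2)) = Pow(Add(100, -36), Rational(1, 2)) = Pow(64, Rational(1, 2)) = 8)
Mul(Function('Y')(21), Pow(L, -1)) = Mul(Pow(21, 2), Pow(8, -1)) = Mul(441, Rational(1, 8)) = Rational(441, 8)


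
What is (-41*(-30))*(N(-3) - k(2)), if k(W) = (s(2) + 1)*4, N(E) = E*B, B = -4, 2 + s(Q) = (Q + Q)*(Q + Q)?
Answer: -59040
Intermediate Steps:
s(Q) = -2 + 4*Q² (s(Q) = -2 + (Q + Q)*(Q + Q) = -2 + (2*Q)*(2*Q) = -2 + 4*Q²)
N(E) = -4*E (N(E) = E*(-4) = -4*E)
k(W) = 60 (k(W) = ((-2 + 4*2²) + 1)*4 = ((-2 + 4*4) + 1)*4 = ((-2 + 16) + 1)*4 = (14 + 1)*4 = 15*4 = 60)
(-41*(-30))*(N(-3) - k(2)) = (-41*(-30))*(-4*(-3) - 1*60) = 1230*(12 - 60) = 1230*(-48) = -59040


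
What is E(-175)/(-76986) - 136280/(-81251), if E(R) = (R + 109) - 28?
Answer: 111694571/66544569 ≈ 1.6785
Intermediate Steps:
E(R) = 81 + R (E(R) = (109 + R) - 28 = 81 + R)
E(-175)/(-76986) - 136280/(-81251) = (81 - 175)/(-76986) - 136280/(-81251) = -94*(-1/76986) - 136280*(-1/81251) = 1/819 + 136280/81251 = 111694571/66544569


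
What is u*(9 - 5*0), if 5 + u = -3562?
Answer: -32103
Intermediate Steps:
u = -3567 (u = -5 - 3562 = -3567)
u*(9 - 5*0) = -3567*(9 - 5*0) = -3567*(9 + 0) = -3567*9 = -32103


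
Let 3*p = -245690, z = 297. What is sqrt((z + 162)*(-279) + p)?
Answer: I*sqrt(1889619)/3 ≈ 458.21*I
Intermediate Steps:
p = -245690/3 (p = (1/3)*(-245690) = -245690/3 ≈ -81897.)
sqrt((z + 162)*(-279) + p) = sqrt((297 + 162)*(-279) - 245690/3) = sqrt(459*(-279) - 245690/3) = sqrt(-128061 - 245690/3) = sqrt(-629873/3) = I*sqrt(1889619)/3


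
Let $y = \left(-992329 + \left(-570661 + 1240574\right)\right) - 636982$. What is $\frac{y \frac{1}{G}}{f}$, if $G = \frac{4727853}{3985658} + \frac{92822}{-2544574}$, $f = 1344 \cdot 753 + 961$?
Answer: $- \frac{442273831194048428}{536905402081190399} \approx -0.82375$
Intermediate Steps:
$y = -959398$ ($y = \left(-992329 + 669913\right) - 636982 = -322416 - 636982 = -959398$)
$f = 1012993$ ($f = 1012032 + 961 = 1012993$)
$G = \frac{5830207536373}{5070900859846}$ ($G = 4727853 \cdot \frac{1}{3985658} + 92822 \left(- \frac{1}{2544574}\right) = \frac{4727853}{3985658} - \frac{46411}{1272287} = \frac{5830207536373}{5070900859846} \approx 1.1497$)
$\frac{y \frac{1}{G}}{f} = \frac{\left(-959398\right) \frac{1}{\frac{5830207536373}{5070900859846}}}{1012993} = \left(-959398\right) \frac{5070900859846}{5830207536373} \cdot \frac{1}{1012993} = \left(- \frac{442273831194048428}{530018866943}\right) \frac{1}{1012993} = - \frac{442273831194048428}{536905402081190399}$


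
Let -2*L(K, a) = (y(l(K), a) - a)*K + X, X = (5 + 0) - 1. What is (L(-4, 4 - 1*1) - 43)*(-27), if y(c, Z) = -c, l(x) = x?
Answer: 1161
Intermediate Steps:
X = 4 (X = 5 - 1 = 4)
L(K, a) = -2 - K*(-K - a)/2 (L(K, a) = -((-K - a)*K + 4)/2 = -(K*(-K - a) + 4)/2 = -(4 + K*(-K - a))/2 = -2 - K*(-K - a)/2)
(L(-4, 4 - 1*1) - 43)*(-27) = ((-2 + (½)*(-4)² + (½)*(-4)*(4 - 1*1)) - 43)*(-27) = ((-2 + (½)*16 + (½)*(-4)*(4 - 1)) - 43)*(-27) = ((-2 + 8 + (½)*(-4)*3) - 43)*(-27) = ((-2 + 8 - 6) - 43)*(-27) = (0 - 43)*(-27) = -43*(-27) = 1161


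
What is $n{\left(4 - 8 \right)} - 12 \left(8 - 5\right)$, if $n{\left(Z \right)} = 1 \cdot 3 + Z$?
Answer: $-37$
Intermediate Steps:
$n{\left(Z \right)} = 3 + Z$
$n{\left(4 - 8 \right)} - 12 \left(8 - 5\right) = \left(3 + \left(4 - 8\right)\right) - 12 \left(8 - 5\right) = \left(3 + \left(4 - 8\right)\right) - 12 \cdot 3 = \left(3 - 4\right) - 36 = -1 - 36 = -37$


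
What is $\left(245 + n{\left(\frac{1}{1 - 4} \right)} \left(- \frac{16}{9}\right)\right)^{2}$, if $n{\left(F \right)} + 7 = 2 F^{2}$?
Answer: $\frac{433514041}{6561} \approx 66074.0$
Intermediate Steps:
$n{\left(F \right)} = -7 + 2 F^{2}$
$\left(245 + n{\left(\frac{1}{1 - 4} \right)} \left(- \frac{16}{9}\right)\right)^{2} = \left(245 + \left(-7 + 2 \left(\frac{1}{1 - 4}\right)^{2}\right) \left(- \frac{16}{9}\right)\right)^{2} = \left(245 + \left(-7 + 2 \left(\frac{1}{-3}\right)^{2}\right) \left(\left(-16\right) \frac{1}{9}\right)\right)^{2} = \left(245 + \left(-7 + 2 \left(- \frac{1}{3}\right)^{2}\right) \left(- \frac{16}{9}\right)\right)^{2} = \left(245 + \left(-7 + 2 \cdot \frac{1}{9}\right) \left(- \frac{16}{9}\right)\right)^{2} = \left(245 + \left(-7 + \frac{2}{9}\right) \left(- \frac{16}{9}\right)\right)^{2} = \left(245 - - \frac{976}{81}\right)^{2} = \left(245 + \frac{976}{81}\right)^{2} = \left(\frac{20821}{81}\right)^{2} = \frac{433514041}{6561}$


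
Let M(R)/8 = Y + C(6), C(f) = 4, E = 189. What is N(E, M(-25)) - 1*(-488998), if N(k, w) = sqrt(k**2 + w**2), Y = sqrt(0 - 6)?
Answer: 488998 + sqrt(36361 + 512*I*sqrt(6)) ≈ 4.8919e+5 + 3.288*I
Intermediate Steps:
Y = I*sqrt(6) (Y = sqrt(-6) = I*sqrt(6) ≈ 2.4495*I)
M(R) = 32 + 8*I*sqrt(6) (M(R) = 8*(I*sqrt(6) + 4) = 8*(4 + I*sqrt(6)) = 32 + 8*I*sqrt(6))
N(E, M(-25)) - 1*(-488998) = sqrt(189**2 + (32 + 8*I*sqrt(6))**2) - 1*(-488998) = sqrt(35721 + (32 + 8*I*sqrt(6))**2) + 488998 = 488998 + sqrt(35721 + (32 + 8*I*sqrt(6))**2)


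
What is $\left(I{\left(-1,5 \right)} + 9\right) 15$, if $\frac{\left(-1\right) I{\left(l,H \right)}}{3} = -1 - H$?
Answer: $405$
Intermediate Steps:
$I{\left(l,H \right)} = 3 + 3 H$ ($I{\left(l,H \right)} = - 3 \left(-1 - H\right) = 3 + 3 H$)
$\left(I{\left(-1,5 \right)} + 9\right) 15 = \left(\left(3 + 3 \cdot 5\right) + 9\right) 15 = \left(\left(3 + 15\right) + 9\right) 15 = \left(18 + 9\right) 15 = 27 \cdot 15 = 405$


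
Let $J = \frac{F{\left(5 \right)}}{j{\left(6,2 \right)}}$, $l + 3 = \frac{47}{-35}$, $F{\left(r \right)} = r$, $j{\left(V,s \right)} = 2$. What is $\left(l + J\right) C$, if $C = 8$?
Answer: $- \frac{516}{35} \approx -14.743$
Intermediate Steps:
$l = - \frac{152}{35}$ ($l = -3 + \frac{47}{-35} = -3 + 47 \left(- \frac{1}{35}\right) = -3 - \frac{47}{35} = - \frac{152}{35} \approx -4.3429$)
$J = \frac{5}{2} \approx 2.5$
$\left(l + J\right) C = \left(- \frac{152}{35} + \frac{5}{2}\right) 8 = \left(- \frac{129}{70}\right) 8 = - \frac{516}{35}$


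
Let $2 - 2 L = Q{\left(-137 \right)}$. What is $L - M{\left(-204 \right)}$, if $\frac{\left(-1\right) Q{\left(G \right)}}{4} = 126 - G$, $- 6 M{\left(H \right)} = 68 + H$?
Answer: $\frac{1513}{3} \approx 504.33$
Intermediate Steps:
$M{\left(H \right)} = - \frac{34}{3} - \frac{H}{6}$ ($M{\left(H \right)} = - \frac{68 + H}{6} = - \frac{34}{3} - \frac{H}{6}$)
$Q{\left(G \right)} = -504 + 4 G$ ($Q{\left(G \right)} = - 4 \left(126 - G\right) = -504 + 4 G$)
$L = 527$ ($L = 1 - \frac{-504 + 4 \left(-137\right)}{2} = 1 - \frac{-504 - 548}{2} = 1 - -526 = 1 + 526 = 527$)
$L - M{\left(-204 \right)} = 527 - \left(- \frac{34}{3} - -34\right) = 527 - \left(- \frac{34}{3} + 34\right) = 527 - \frac{68}{3} = \frac{1513}{3}$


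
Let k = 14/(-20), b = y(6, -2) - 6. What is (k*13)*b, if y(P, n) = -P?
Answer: 546/5 ≈ 109.20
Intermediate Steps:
b = -12 (b = -1*6 - 6 = -6 - 6 = -12)
k = -7/10 (k = 14*(-1/20) = -7/10 ≈ -0.70000)
(k*13)*b = -7/10*13*(-12) = -91/10*(-12) = 546/5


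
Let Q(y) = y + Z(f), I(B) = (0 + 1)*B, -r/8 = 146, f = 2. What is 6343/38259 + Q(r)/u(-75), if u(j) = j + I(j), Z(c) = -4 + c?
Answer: 1523816/191295 ≈ 7.9658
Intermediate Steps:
r = -1168 (r = -8*146 = -1168)
I(B) = B (I(B) = 1*B = B)
Q(y) = -2 + y (Q(y) = y + (-4 + 2) = y - 2 = -2 + y)
u(j) = 2*j (u(j) = j + j = 2*j)
6343/38259 + Q(r)/u(-75) = 6343/38259 + (-2 - 1168)/((2*(-75))) = 6343*(1/38259) - 1170/(-150) = 6343/38259 - 1170*(-1/150) = 6343/38259 + 39/5 = 1523816/191295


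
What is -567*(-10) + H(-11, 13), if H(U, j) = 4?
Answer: 5674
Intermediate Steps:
-567*(-10) + H(-11, 13) = -567*(-10) + 4 = -81*(-70) + 4 = 5670 + 4 = 5674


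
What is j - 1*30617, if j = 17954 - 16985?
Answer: -29648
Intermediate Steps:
j = 969
j - 1*30617 = 969 - 1*30617 = 969 - 30617 = -29648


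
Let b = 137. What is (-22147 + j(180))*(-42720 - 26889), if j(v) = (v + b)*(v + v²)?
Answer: -717370376217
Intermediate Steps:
j(v) = (137 + v)*(v + v²) (j(v) = (v + 137)*(v + v²) = (137 + v)*(v + v²))
(-22147 + j(180))*(-42720 - 26889) = (-22147 + 180*(137 + 180² + 138*180))*(-42720 - 26889) = (-22147 + 180*(137 + 32400 + 24840))*(-69609) = (-22147 + 180*57377)*(-69609) = (-22147 + 10327860)*(-69609) = 10305713*(-69609) = -717370376217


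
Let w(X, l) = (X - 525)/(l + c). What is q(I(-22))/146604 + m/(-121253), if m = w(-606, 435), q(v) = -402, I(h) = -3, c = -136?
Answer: -184725115/68142003446 ≈ -0.0027109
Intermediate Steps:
w(X, l) = (-525 + X)/(-136 + l) (w(X, l) = (X - 525)/(l - 136) = (-525 + X)/(-136 + l))
m = -87/23 (m = (-525 - 606)/(-136 + 435) = -1131/299 = (1/299)*(-1131) = -87/23 ≈ -3.7826)
q(I(-22))/146604 + m/(-121253) = -402/146604 - 87/23/(-121253) = -402*1/146604 - 87/23*(-1/121253) = -67/24434 + 87/2788819 = -184725115/68142003446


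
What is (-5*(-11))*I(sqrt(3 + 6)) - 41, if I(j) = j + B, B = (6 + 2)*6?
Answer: 2764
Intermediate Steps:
B = 48 (B = 8*6 = 48)
I(j) = 48 + j (I(j) = j + 48 = 48 + j)
(-5*(-11))*I(sqrt(3 + 6)) - 41 = (-5*(-11))*(48 + sqrt(3 + 6)) - 41 = 55*(48 + sqrt(9)) - 41 = 55*(48 + 3) - 41 = 55*51 - 41 = 2805 - 41 = 2764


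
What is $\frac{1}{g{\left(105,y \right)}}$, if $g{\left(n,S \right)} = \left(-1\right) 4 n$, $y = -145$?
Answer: $- \frac{1}{420} \approx -0.002381$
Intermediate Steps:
$g{\left(n,S \right)} = - 4 n$
$\frac{1}{g{\left(105,y \right)}} = \frac{1}{\left(-4\right) 105} = \frac{1}{-420} = - \frac{1}{420}$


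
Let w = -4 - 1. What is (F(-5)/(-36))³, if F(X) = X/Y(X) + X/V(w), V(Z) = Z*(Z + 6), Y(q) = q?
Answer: -1/5832 ≈ -0.00017147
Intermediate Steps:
w = -5
V(Z) = Z*(6 + Z)
F(X) = 1 - X/5 (F(X) = X/X + X/((-5*(6 - 5))) = 1 + X/((-5*1)) = 1 + X/(-5) = 1 + X*(-⅕) = 1 - X/5)
(F(-5)/(-36))³ = ((1 - ⅕*(-5))/(-36))³ = ((1 + 1)*(-1/36))³ = (2*(-1/36))³ = (-1/18)³ = -1/5832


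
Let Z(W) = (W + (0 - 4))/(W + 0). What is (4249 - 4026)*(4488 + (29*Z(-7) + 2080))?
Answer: 10323785/7 ≈ 1.4748e+6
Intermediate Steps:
Z(W) = (-4 + W)/W (Z(W) = (W - 4)/W = (-4 + W)/W)
(4249 - 4026)*(4488 + (29*Z(-7) + 2080)) = (4249 - 4026)*(4488 + (29*((-4 - 7)/(-7)) + 2080)) = 223*(4488 + (29*(-⅐*(-11)) + 2080)) = 223*(4488 + (29*(11/7) + 2080)) = 223*(4488 + (319/7 + 2080)) = 223*(4488 + 14879/7) = 223*(46295/7) = 10323785/7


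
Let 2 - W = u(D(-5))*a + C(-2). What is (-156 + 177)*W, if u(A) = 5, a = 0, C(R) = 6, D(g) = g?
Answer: -84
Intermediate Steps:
W = -4 (W = 2 - (5*0 + 6) = 2 - (0 + 6) = 2 - 1*6 = 2 - 6 = -4)
(-156 + 177)*W = (-156 + 177)*(-4) = 21*(-4) = -84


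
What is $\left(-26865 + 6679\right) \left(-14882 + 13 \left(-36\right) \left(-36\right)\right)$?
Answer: $-39685676$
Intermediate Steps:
$\left(-26865 + 6679\right) \left(-14882 + 13 \left(-36\right) \left(-36\right)\right) = - 20186 \left(-14882 - -16848\right) = - 20186 \left(-14882 + 16848\right) = \left(-20186\right) 1966 = -39685676$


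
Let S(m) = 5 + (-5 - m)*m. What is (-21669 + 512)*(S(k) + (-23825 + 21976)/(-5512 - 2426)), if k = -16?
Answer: 28679350193/7938 ≈ 3.6129e+6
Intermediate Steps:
S(m) = 5 + m*(-5 - m)
(-21669 + 512)*(S(k) + (-23825 + 21976)/(-5512 - 2426)) = (-21669 + 512)*((5 - 1*(-16)² - 5*(-16)) + (-23825 + 21976)/(-5512 - 2426)) = -21157*((5 - 1*256 + 80) - 1849/(-7938)) = -21157*((5 - 256 + 80) - 1849*(-1/7938)) = -21157*(-171 + 1849/7938) = -21157*(-1355549/7938) = 28679350193/7938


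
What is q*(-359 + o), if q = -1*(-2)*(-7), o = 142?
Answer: 3038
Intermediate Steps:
q = -14 (q = 2*(-7) = -14)
q*(-359 + o) = -14*(-359 + 142) = -14*(-217) = 3038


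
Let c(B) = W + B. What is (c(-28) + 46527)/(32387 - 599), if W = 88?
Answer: 15529/10596 ≈ 1.4656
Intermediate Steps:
c(B) = 88 + B
(c(-28) + 46527)/(32387 - 599) = ((88 - 28) + 46527)/(32387 - 599) = (60 + 46527)/31788 = 46587*(1/31788) = 15529/10596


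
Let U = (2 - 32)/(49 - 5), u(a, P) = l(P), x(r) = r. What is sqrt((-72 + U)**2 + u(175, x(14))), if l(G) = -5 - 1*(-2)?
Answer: sqrt(2555349)/22 ≈ 72.661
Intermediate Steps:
l(G) = -3 (l(G) = -5 + 2 = -3)
u(a, P) = -3
U = -15/22 (U = -30/44 = -30*1/44 = -15/22 ≈ -0.68182)
sqrt((-72 + U)**2 + u(175, x(14))) = sqrt((-72 - 15/22)**2 - 3) = sqrt((-1599/22)**2 - 3) = sqrt(2556801/484 - 3) = sqrt(2555349/484) = sqrt(2555349)/22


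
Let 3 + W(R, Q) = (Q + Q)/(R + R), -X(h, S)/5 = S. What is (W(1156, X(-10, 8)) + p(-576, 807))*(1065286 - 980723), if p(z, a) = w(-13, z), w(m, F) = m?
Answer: -391864942/289 ≈ -1.3559e+6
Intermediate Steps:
p(z, a) = -13
X(h, S) = -5*S
W(R, Q) = -3 + Q/R (W(R, Q) = -3 + (Q + Q)/(R + R) = -3 + (2*Q)/((2*R)) = -3 + (2*Q)*(1/(2*R)) = -3 + Q/R)
(W(1156, X(-10, 8)) + p(-576, 807))*(1065286 - 980723) = ((-3 - 5*8/1156) - 13)*(1065286 - 980723) = ((-3 - 40*1/1156) - 13)*84563 = ((-3 - 10/289) - 13)*84563 = (-877/289 - 13)*84563 = -4634/289*84563 = -391864942/289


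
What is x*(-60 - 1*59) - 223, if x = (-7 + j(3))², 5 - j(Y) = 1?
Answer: -1294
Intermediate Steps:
j(Y) = 4 (j(Y) = 5 - 1*1 = 5 - 1 = 4)
x = 9 (x = (-7 + 4)² = (-3)² = 9)
x*(-60 - 1*59) - 223 = 9*(-60 - 1*59) - 223 = 9*(-60 - 59) - 223 = 9*(-119) - 223 = -1071 - 223 = -1294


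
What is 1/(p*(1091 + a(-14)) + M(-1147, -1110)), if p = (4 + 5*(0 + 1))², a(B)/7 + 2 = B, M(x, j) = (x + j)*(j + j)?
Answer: 1/5089839 ≈ 1.9647e-7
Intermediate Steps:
M(x, j) = 2*j*(j + x) (M(x, j) = (j + x)*(2*j) = 2*j*(j + x))
a(B) = -14 + 7*B
p = 81 (p = (4 + 5*1)² = (4 + 5)² = 9² = 81)
1/(p*(1091 + a(-14)) + M(-1147, -1110)) = 1/(81*(1091 + (-14 + 7*(-14))) + 2*(-1110)*(-1110 - 1147)) = 1/(81*(1091 + (-14 - 98)) + 2*(-1110)*(-2257)) = 1/(81*(1091 - 112) + 5010540) = 1/(81*979 + 5010540) = 1/(79299 + 5010540) = 1/5089839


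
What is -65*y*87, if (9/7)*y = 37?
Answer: -488215/3 ≈ -1.6274e+5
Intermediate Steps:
y = 259/9 (y = (7/9)*37 = 259/9 ≈ 28.778)
-65*y*87 = -65*259/9*87 = -16835/9*87 = -488215/3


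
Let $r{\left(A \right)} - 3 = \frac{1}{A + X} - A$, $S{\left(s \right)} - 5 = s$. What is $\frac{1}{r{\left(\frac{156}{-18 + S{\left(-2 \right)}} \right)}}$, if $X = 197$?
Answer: $\frac{4665}{62536} \approx 0.074597$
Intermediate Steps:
$S{\left(s \right)} = 5 + s$
$r{\left(A \right)} = 3 + \frac{1}{197 + A} - A$ ($r{\left(A \right)} = 3 - \left(A - \frac{1}{A + 197}\right) = 3 - \left(A - \frac{1}{197 + A}\right) = 3 + \frac{1}{197 + A} - A$)
$\frac{1}{r{\left(\frac{156}{-18 + S{\left(-2 \right)}} \right)}} = \frac{1}{\frac{1}{197 + \frac{156}{-18 + \left(5 - 2\right)}} \left(592 - \left(\frac{156}{-18 + \left(5 - 2\right)}\right)^{2} - 194 \frac{156}{-18 + \left(5 - 2\right)}\right)} = \frac{1}{\frac{1}{197 + \frac{156}{-18 + 3}} \left(592 - \left(\frac{156}{-18 + 3}\right)^{2} - 194 \frac{156}{-18 + 3}\right)} = \frac{1}{\frac{1}{197 + \frac{156}{-15}} \left(592 - \left(\frac{156}{-15}\right)^{2} - 194 \frac{156}{-15}\right)} = \frac{1}{\frac{1}{197 + 156 \left(- \frac{1}{15}\right)} \left(592 - \left(156 \left(- \frac{1}{15}\right)\right)^{2} - 194 \cdot 156 \left(- \frac{1}{15}\right)\right)} = \frac{1}{\frac{1}{197 - \frac{52}{5}} \left(592 - \left(- \frac{52}{5}\right)^{2} - - \frac{10088}{5}\right)} = \frac{1}{\frac{1}{\frac{933}{5}} \left(592 - \frac{2704}{25} + \frac{10088}{5}\right)} = \frac{1}{\frac{5}{933} \left(592 - \frac{2704}{25} + \frac{10088}{5}\right)} = \frac{1}{\frac{5}{933} \cdot \frac{62536}{25}} = \frac{1}{\frac{62536}{4665}} = \frac{4665}{62536}$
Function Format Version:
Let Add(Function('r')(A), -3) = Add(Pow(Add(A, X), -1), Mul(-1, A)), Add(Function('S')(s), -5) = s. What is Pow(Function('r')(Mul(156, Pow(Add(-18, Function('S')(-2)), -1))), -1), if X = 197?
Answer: Rational(4665, 62536) ≈ 0.074597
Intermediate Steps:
Function('S')(s) = Add(5, s)
Function('r')(A) = Add(3, Pow(Add(197, A), -1), Mul(-1, A)) (Function('r')(A) = Add(3, Add(Pow(Add(A, 197), -1), Mul(-1, A))) = Add(3, Add(Pow(Add(197, A), -1), Mul(-1, A))) = Add(3, Pow(Add(197, A), -1), Mul(-1, A)))
Pow(Function('r')(Mul(156, Pow(Add(-18, Function('S')(-2)), -1))), -1) = Pow(Mul(Pow(Add(197, Mul(156, Pow(Add(-18, Add(5, -2)), -1))), -1), Add(592, Mul(-1, Pow(Mul(156, Pow(Add(-18, Add(5, -2)), -1)), 2)), Mul(-194, Mul(156, Pow(Add(-18, Add(5, -2)), -1))))), -1) = Pow(Mul(Pow(Add(197, Mul(156, Pow(Add(-18, 3), -1))), -1), Add(592, Mul(-1, Pow(Mul(156, Pow(Add(-18, 3), -1)), 2)), Mul(-194, Mul(156, Pow(Add(-18, 3), -1))))), -1) = Pow(Mul(Pow(Add(197, Mul(156, Pow(-15, -1))), -1), Add(592, Mul(-1, Pow(Mul(156, Pow(-15, -1)), 2)), Mul(-194, Mul(156, Pow(-15, -1))))), -1) = Pow(Mul(Pow(Add(197, Mul(156, Rational(-1, 15))), -1), Add(592, Mul(-1, Pow(Mul(156, Rational(-1, 15)), 2)), Mul(-194, Mul(156, Rational(-1, 15))))), -1) = Pow(Mul(Pow(Add(197, Rational(-52, 5)), -1), Add(592, Mul(-1, Pow(Rational(-52, 5), 2)), Mul(-194, Rational(-52, 5)))), -1) = Pow(Mul(Pow(Rational(933, 5), -1), Add(592, Mul(-1, Rational(2704, 25)), Rational(10088, 5))), -1) = Pow(Mul(Rational(5, 933), Add(592, Rational(-2704, 25), Rational(10088, 5))), -1) = Pow(Mul(Rational(5, 933), Rational(62536, 25)), -1) = Pow(Rational(62536, 4665), -1) = Rational(4665, 62536)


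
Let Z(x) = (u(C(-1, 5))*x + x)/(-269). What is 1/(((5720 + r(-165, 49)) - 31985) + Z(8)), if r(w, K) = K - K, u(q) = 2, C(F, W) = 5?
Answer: -269/7065309 ≈ -3.8073e-5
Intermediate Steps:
r(w, K) = 0
Z(x) = -3*x/269 (Z(x) = (2*x + x)/(-269) = (3*x)*(-1/269) = -3*x/269)
1/(((5720 + r(-165, 49)) - 31985) + Z(8)) = 1/(((5720 + 0) - 31985) - 3/269*8) = 1/((5720 - 31985) - 24/269) = 1/(-26265 - 24/269) = 1/(-7065309/269) = -269/7065309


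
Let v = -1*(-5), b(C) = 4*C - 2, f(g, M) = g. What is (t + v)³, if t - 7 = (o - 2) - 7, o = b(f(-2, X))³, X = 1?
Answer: -991026973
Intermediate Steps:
b(C) = -2 + 4*C
o = -1000 (o = (-2 + 4*(-2))³ = (-2 - 8)³ = (-10)³ = -1000)
t = -1002 (t = 7 + ((-1000 - 2) - 7) = 7 + (-1002 - 7) = 7 - 1009 = -1002)
v = 5
(t + v)³ = (-1002 + 5)³ = (-997)³ = -991026973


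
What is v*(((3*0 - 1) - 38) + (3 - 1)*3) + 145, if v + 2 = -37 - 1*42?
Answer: 2818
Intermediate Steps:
v = -81 (v = -2 + (-37 - 1*42) = -2 + (-37 - 42) = -2 - 79 = -81)
v*(((3*0 - 1) - 38) + (3 - 1)*3) + 145 = -81*(((3*0 - 1) - 38) + (3 - 1)*3) + 145 = -81*(((0 - 1) - 38) + 2*3) + 145 = -81*((-1 - 38) + 6) + 145 = -81*(-39 + 6) + 145 = -81*(-33) + 145 = 2673 + 145 = 2818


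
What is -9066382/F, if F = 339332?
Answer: -4533191/169666 ≈ -26.718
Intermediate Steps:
-9066382/F = -9066382/339332 = -9066382*1/339332 = -4533191/169666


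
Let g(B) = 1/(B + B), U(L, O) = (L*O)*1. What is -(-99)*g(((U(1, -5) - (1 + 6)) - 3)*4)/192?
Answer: -11/2560 ≈ -0.0042969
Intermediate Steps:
U(L, O) = L*O
g(B) = 1/(2*B)
-(-99)*g(((U(1, -5) - (1 + 6)) - 3)*4)/192 = -(-99)*(1/(2*((((1*(-5) - (1 + 6)) - 3)*4))))/192 = -(-99)*(1/(2*((((-5 - 1*7) - 3)*4))))*(1/192) = -(-99)*(1/(2*((((-5 - 7) - 3)*4))))*(1/192) = -(-99)*(1/(2*(((-12 - 3)*4))))*(1/192) = -(-99)*(1/(2*((-15*4))))*(1/192) = -(-99)*((½)/(-60))*(1/192) = -(-99)*((½)*(-1/60))*(1/192) = -(-99)*(-1/120*1/192) = -(-99)*(-1)/23040 = -99*1/23040 = -11/2560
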